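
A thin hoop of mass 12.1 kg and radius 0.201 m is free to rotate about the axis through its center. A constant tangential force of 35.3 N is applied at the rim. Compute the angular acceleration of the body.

I = MR² = (12.1)(0.201)² = 0.4889 kg·m².
τ = F R = (35.3)(0.201) = 7.095 N·m.
Newton's second law for rotation, τ = Iα, gives α = τ/I = 7.095/0.4889 = 14.51 rad/s².

α ≈ 14.5 rad/s²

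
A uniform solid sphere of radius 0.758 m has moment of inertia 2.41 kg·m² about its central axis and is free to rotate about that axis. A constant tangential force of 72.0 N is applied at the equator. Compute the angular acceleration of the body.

α ≈ 22.6 rad/s²

τ = F R = (72.0)(0.758) = 54.58 N·m.
From τ = Iα: α = 54.58/2.410 = 22.65 rad/s².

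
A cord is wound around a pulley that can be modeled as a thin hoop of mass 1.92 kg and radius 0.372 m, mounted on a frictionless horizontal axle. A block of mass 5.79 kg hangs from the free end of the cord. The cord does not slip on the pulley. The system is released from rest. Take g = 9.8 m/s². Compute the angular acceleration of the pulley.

α ≈ 19.8 rad/s²

I = MR² = (1.92)(0.372)² = 0.2657 kg·m².
Block: mg − T = ma. Pulley: TR = Iα. No-slip: a = αR, so T = (I/R²)a = 1.920·a.
Then mg = (m + 1.920)a, so a = (5.79)(9.8)/(5.79 + 1.920) = 7.360 m/s².
α = a/R = 7.360/0.372 = 19.78 rad/s².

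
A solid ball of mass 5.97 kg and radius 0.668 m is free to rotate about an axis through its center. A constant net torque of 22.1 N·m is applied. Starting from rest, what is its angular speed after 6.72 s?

ω ≈ 139 rad/s

I = (2/5)MR² = (2/5)(5.97)(0.668)² = 1.066 kg·m².
α = τ/I = 22.1/1.066 = 20.74 rad/s².
ω = ω₀ + αt = 0 + (20.74)(6.72) = 139.4 rad/s.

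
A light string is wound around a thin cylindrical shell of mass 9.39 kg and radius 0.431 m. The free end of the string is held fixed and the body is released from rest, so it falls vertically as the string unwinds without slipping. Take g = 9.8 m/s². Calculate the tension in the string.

Translation: Mg − T = Ma. Rotation about the center: TR = Iα with I = MR².
With a = αR: T = (I/R²)a = M a, so Mg = (1 + 1.000)Ma.
a = g/(1 + 1.000) = 9.8/2.000 = 4.900 m/s².
T = 1.000·M·a = (1.000)(9.39)(4.900) = 46.01 N.

T ≈ 46.0 N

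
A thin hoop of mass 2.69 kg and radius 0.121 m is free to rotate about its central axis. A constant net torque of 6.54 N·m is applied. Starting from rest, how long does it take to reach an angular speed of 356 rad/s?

I = MR² = (2.69)(0.121)² = 0.03938 kg·m².
α = τ/I = 6.54/0.03938 = 166.1 rad/s².
ω = αt ⇒ t = ω/α = 356/166.1 = 2.144 s.

t ≈ 2.14 s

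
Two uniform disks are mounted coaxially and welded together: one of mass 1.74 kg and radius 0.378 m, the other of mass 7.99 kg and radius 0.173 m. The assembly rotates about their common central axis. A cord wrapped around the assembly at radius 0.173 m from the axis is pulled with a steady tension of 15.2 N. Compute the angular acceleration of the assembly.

I = ½M₁R₁² + ½M₂R₂² = ½(1.74)(0.378)² + ½(7.99)(0.173)² = 0.2439 kg·m².
τ = F r = (15.2)(0.173) = 2.630 N·m.
α = τ/I = 2.630/0.2439 = 10.78 rad/s².

α ≈ 10.8 rad/s²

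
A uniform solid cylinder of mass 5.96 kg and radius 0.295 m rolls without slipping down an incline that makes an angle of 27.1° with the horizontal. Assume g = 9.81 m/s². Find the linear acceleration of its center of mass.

Translation along the incline: Mg sinθ − f = Ma.
Rotation about the center: fR = Iα with I = ½MR². No-slip gives a = αR, so f = (I/R²)a = (1/2)M a.
Substituting: Mg sinθ = (1 + 0.5000)Ma, so a = g sinθ/(1 + 0.5000) = (9.81) sin 27.1° / 1.500 = 2.979 m/s².

a ≈ 2.98 m/s²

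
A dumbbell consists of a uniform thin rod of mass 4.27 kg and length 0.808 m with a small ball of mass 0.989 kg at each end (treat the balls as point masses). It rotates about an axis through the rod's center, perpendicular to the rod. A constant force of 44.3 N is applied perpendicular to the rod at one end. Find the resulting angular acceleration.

α ≈ 32.2 rad/s²

I_rod = (1/12)ML² = (1/12)(4.27)(0.808)² = 0.2323 kg·m².
I_balls = 2·m·(L/2)² = 2(0.989)(0.4040)² = 0.3228 kg·m².
Total I = 0.5552 kg·m².
τ = F·(L/2) = (44.3)(0.404) = 17.90 N·m.
α = τ/I = 17.90/0.5552 = 32.24 rad/s².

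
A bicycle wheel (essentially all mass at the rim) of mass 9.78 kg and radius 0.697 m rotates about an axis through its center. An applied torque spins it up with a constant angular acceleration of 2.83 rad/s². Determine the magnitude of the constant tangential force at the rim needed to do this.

F ≈ 19.3 N

I = MR² = (9.78)(0.697)² = 4.751 kg·m².
The required torque is τ = Iα = (4.751)(2.830) = 13.45 N·m.
A tangential force at the rim gives τ = FR, so F = τ/R = 13.45/0.697 = 19.29 N.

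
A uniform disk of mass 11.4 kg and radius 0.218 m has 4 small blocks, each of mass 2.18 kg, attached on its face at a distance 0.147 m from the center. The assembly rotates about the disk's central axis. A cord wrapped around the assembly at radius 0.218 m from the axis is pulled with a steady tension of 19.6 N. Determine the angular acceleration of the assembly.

I_disk = ½MR² = ½(11.4)(0.218)² = 0.2709 kg·m².
I_blocks = 4·m·r² = 4(2.18)(0.147)² = 0.1884 kg·m².
Total I = 0.4593 kg·m².
τ = F r = (19.6)(0.218) = 4.273 N·m.
α = τ/I = 4.273/0.4593 = 9.303 rad/s².

α ≈ 9.30 rad/s²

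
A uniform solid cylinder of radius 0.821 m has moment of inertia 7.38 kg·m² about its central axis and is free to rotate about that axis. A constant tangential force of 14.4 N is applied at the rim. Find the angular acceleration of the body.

α ≈ 1.60 rad/s²

τ = F R = (14.4)(0.821) = 11.82 N·m.
Newton's second law for rotation, τ = Iα, gives α = τ/I = 11.82/7.380 = 1.602 rad/s².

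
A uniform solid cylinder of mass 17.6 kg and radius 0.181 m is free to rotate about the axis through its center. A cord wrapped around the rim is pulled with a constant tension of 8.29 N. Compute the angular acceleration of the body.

α ≈ 5.20 rad/s²

I = ½MR² = (1/2)(17.6)(0.181)² = 0.2883 kg·m².
τ = F R = (8.29)(0.181) = 1.500 N·m.
From τ = Iα: α = 1.500/0.2883 = 5.205 rad/s².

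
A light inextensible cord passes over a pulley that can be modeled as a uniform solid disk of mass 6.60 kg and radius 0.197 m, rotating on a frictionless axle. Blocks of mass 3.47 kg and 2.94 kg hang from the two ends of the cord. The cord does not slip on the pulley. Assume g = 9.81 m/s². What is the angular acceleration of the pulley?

α ≈ 2.72 rad/s²

I = ½MR² = (1/2)(6.60)(0.197)² = 0.1281 kg·m².
Heavier block: m₁g − T₁ = m₁a. Lighter block: T₂ − m₂g = m₂a.
Pulley: (T₁ − T₂)R = Iα = I(a/R), so T₁ − T₂ = (I/R²)a = (1/2)M_p a = 3.300·a.
Adding the three: (m₁ − m₂)g = (m₁ + m₂ + 3.300)a, so a = (3.47 − 2.94)(9.81)/(3.47 + 2.94 + 3.300) = 0.5355 m/s².
α = a/R = 0.5355/0.197 = 2.718 rad/s².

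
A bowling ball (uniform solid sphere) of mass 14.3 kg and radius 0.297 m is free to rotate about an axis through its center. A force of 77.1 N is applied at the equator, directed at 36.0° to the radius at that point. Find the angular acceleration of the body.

α ≈ 26.7 rad/s²

I = (2/5)MR² = (2/5)(14.3)(0.297)² = 0.5046 kg·m².
Only the tangential component produces torque: τ = F R sinθ = (77.1)(0.297) sin 36.0° = 13.46 N·m.
Newton's second law for rotation, τ = Iα, gives α = τ/I = 13.46/0.5046 = 26.68 rad/s².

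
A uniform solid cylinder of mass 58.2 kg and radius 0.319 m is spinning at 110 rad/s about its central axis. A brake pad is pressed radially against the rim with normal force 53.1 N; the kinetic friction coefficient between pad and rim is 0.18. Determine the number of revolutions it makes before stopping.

≈ 935 revolutions

I = ½MR² = (1/2)(58.2)(0.319)² = 2.961 kg·m².
Friction force f = μN = (0.18)(53.1) = 9.558 N at the rim; torque magnitude τ = fR = 3.049 N·m, opposing ω.
|α| = τ/I = 3.049/2.961 = 1.030 rad/s² (deceleration).
ω² = ω₀² − 2|α|θ with ω = 0 ⇒ θ = ω₀²/(2|α|) = 5876 rad = 935.2 rev.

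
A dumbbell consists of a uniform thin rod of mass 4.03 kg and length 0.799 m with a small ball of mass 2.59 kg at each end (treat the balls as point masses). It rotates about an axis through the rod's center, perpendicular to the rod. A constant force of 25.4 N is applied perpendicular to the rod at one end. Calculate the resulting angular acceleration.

α ≈ 9.75 rad/s²

I_rod = (1/12)ML² = (1/12)(4.03)(0.799)² = 0.2144 kg·m².
I_balls = 2·m·(L/2)² = 2(2.59)(0.3995)² = 0.8267 kg·m².
Total I = 1.041 kg·m².
τ = F·(L/2) = (25.4)(0.400) = 10.15 N·m.
α = τ/I = 10.15/1.041 = 9.746 rad/s².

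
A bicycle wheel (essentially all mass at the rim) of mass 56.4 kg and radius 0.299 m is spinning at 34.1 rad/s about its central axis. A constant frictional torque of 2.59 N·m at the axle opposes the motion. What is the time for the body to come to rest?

t ≈ 66.4 s

I = MR² = (56.4)(0.299)² = 5.042 kg·m².
The net torque has magnitude 2.59 N·m, opposing ω.
|α| = τ/I = 2.590/5.042 = 0.5137 rad/s² (deceleration).
0 = ω₀ − |α|t ⇒ t = ω₀/|α| = 34.1/0.5137 = 66.39 s.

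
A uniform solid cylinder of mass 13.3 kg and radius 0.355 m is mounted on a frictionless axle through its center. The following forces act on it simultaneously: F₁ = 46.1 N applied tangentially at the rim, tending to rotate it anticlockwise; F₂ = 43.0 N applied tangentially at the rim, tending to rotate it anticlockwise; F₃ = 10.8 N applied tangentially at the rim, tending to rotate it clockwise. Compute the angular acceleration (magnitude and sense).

I = ½MR² = (1/2)(13.3)(0.355)² = 0.8381 kg·m².
Taking anticlockwise as positive: τ₁ = +(46.1)(0.355) = +16.37 N·m; τ₂ = +(43.0)(0.355) = +15.26 N·m; τ₃ = −(10.8)(0.355) = −3.834 N·m.
Net torque τ = 27.80 N·m.
α = τ/I = 27.80/0.8381 = 33.17 rad/s².

α ≈ 33.2 rad/s², anticlockwise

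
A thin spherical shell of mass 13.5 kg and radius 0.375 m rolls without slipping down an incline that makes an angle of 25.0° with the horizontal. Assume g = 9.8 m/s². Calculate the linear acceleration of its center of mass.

Translation along the incline: Mg sinθ − f = Ma.
Rotation about the center: fR = Iα with I = (2/3)MR². No-slip gives a = αR, so f = (I/R²)a = (2/3)M a.
Substituting: Mg sinθ = (1 + 0.6667)Ma, so a = g sinθ/(1 + 0.6667) = (9.8) sin 25.0° / 1.667 = 2.485 m/s².

a ≈ 2.48 m/s²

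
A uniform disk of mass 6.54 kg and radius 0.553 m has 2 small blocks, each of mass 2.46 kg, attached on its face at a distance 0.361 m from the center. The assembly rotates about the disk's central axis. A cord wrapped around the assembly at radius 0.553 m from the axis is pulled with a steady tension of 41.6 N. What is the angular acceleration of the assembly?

α ≈ 14.0 rad/s²

I_disk = ½MR² = ½(6.54)(0.553)² = 1.0000 kg·m².
I_blocks = 2·m·r² = 2(2.46)(0.361)² = 0.6412 kg·m².
Total I = 1.641 kg·m².
τ = F r = (41.6)(0.553) = 23.00 N·m.
α = τ/I = 23.00/1.641 = 14.02 rad/s².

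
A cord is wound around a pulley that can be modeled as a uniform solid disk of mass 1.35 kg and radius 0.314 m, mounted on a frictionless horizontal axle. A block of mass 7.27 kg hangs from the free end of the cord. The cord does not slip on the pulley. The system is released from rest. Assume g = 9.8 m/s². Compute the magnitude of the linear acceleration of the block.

I = ½MR² = (1/2)(1.35)(0.314)² = 0.06655 kg·m².
Block: mg − T = ma. Pulley: TR = Iα. No-slip: a = αR, so T = (I/R²)a = 0.6750·a.
Then mg = (m + 0.6750)a, so a = (7.27)(9.8)/(7.27 + 0.6750) = 8.967 m/s².

a ≈ 8.97 m/s²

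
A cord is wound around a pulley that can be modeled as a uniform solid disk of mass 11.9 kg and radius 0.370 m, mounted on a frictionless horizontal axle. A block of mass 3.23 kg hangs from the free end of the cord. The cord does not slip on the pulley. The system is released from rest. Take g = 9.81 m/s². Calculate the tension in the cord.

T ≈ 20.5 N

I = ½MR² = (1/2)(11.9)(0.370)² = 0.8146 kg·m².
Block: mg − T = ma. Pulley: TR = Iα. No-slip: a = αR, so T = (I/R²)a = 5.950·a.
Then mg = (m + 5.950)a, so a = (3.23)(9.81)/(3.23 + 5.950) = 3.452 m/s².
T = 5.950·a = 20.54 N.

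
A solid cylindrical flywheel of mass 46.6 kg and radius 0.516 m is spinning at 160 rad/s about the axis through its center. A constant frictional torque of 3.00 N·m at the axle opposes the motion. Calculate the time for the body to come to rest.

I = ½MR² = (1/2)(46.6)(0.516)² = 6.204 kg·m².
The net torque has magnitude 3.00 N·m, opposing ω.
|α| = τ/I = 3.000/6.204 = 0.4836 rad/s² (deceleration).
0 = ω₀ − |α|t ⇒ t = ω₀/|α| = 160/0.4836 = 330.9 s.

t ≈ 331 s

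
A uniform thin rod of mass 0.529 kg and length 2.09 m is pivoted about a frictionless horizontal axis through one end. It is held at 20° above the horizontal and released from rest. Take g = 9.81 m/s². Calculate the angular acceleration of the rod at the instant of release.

About the pivot, I = (1/3)ML² = (1/3)(0.529)(2.09)² = 0.7702 kg·m².
The weight acts at the center, a distance L/2 = 1.045 m from the pivot; τ = Mg(L/2) cos 20° = 5.096 N·m.
α = τ/I = 5.096/0.7702 = 6.616 rad/s².

α ≈ 6.62 rad/s²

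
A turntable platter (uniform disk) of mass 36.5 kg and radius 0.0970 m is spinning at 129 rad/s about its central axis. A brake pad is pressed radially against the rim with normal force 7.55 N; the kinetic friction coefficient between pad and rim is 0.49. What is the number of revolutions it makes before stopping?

I = ½MR² = (1/2)(36.5)(0.0970)² = 0.1717 kg·m².
Friction force f = μN = (0.49)(7.55) = 3.700 N at the rim; torque magnitude τ = fR = 0.3589 N·m, opposing ω.
|α| = τ/I = 0.3589/0.1717 = 2.090 rad/s² (deceleration).
ω² = ω₀² − 2|α|θ with ω = 0 ⇒ θ = ω₀²/(2|α|) = 3981 rad = 633.7 rev.

≈ 634 revolutions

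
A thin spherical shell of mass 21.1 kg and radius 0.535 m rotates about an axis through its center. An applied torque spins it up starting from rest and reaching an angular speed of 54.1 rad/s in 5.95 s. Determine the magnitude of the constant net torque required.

τ ≈ 36.6 N·m

I = (2/3)MR² = (2/3)(21.1)(0.535)² = 4.026 kg·m².
α = Δω/Δt = (54.1 − 0)/5.95 = 9.092 rad/s².
τ = Iα = (4.026)(9.092) = 36.61 N·m.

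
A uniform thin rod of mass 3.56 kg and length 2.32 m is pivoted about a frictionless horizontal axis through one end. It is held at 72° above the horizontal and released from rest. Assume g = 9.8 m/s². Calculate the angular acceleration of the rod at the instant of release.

α ≈ 1.96 rad/s²

About the pivot, I = (1/3)ML² = (1/3)(3.56)(2.32)² = 6.387 kg·m².
The weight acts at the center, a distance L/2 = 1.160 m from the pivot; τ = Mg(L/2) cos 72° = 12.51 N·m.
α = τ/I = 12.51/6.387 = 1.958 rad/s².
(Equivalently α = (3g/(2L)) cos 72° = 1.958 rad/s².)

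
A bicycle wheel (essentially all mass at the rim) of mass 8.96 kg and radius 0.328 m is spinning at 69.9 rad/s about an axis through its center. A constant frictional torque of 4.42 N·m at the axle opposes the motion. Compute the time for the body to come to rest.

I = MR² = (8.96)(0.328)² = 0.9640 kg·m².
The net torque has magnitude 4.42 N·m, opposing ω.
|α| = τ/I = 4.420/0.9640 = 4.585 rad/s² (deceleration).
0 = ω₀ − |α|t ⇒ t = ω₀/|α| = 69.9/4.585 = 15.24 s.

t ≈ 15.2 s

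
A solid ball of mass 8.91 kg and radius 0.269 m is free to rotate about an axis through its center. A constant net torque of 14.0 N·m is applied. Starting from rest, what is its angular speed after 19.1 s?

ω ≈ 1040 rad/s

I = (2/5)MR² = (2/5)(8.91)(0.269)² = 0.2579 kg·m².
α = τ/I = 14.0/0.2579 = 54.29 rad/s².
ω = ω₀ + αt = 0 + (54.29)(19.1) = 1037 rad/s.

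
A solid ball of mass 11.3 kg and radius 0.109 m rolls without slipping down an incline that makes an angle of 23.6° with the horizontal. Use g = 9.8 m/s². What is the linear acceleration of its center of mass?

a ≈ 2.80 m/s²

Translation along the incline: Mg sinθ − f = Ma.
Rotation about the center: fR = Iα with I = (2/5)MR². No-slip gives a = αR, so f = (I/R²)a = (2/5)M a.
Substituting: Mg sinθ = (1 + 0.4000)Ma, so a = g sinθ/(1 + 0.4000) = (9.8) sin 23.6° / 1.400 = 2.802 m/s².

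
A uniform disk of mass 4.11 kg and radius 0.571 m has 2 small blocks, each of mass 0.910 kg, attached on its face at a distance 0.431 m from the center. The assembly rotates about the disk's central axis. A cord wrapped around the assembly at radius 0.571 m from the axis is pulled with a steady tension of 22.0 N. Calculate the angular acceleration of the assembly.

I_disk = ½MR² = ½(4.11)(0.571)² = 0.6700 kg·m².
I_blocks = 2·m·r² = 2(0.910)(0.431)² = 0.3381 kg·m².
Total I = 1.008 kg·m².
τ = F r = (22.0)(0.571) = 12.56 N·m.
α = τ/I = 12.56/1.008 = 12.46 rad/s².

α ≈ 12.5 rad/s²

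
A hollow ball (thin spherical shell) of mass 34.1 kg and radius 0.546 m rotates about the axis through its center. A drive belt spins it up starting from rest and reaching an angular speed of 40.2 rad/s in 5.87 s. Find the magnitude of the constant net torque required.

I = (2/3)MR² = (2/3)(34.1)(0.546)² = 6.777 kg·m².
α = Δω/Δt = (40.2 − 0)/5.87 = 6.848 rad/s².
τ = Iα = (6.777)(6.848) = 46.41 N·m.

τ ≈ 46.4 N·m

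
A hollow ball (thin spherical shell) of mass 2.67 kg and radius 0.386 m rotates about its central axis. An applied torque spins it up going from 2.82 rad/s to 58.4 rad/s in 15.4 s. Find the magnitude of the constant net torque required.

I = (2/3)MR² = (2/3)(2.67)(0.386)² = 0.2652 kg·m².
α = Δω/Δt = (58.4 − 2.82)/15.4 = 3.609 rad/s².
τ = Iα = (0.2652)(3.609) = 0.9572 N·m.

τ ≈ 0.957 N·m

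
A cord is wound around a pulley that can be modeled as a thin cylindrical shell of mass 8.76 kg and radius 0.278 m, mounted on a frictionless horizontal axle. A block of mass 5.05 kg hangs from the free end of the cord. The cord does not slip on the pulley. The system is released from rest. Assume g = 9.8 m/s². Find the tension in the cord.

T ≈ 31.4 N

I = MR² = (8.76)(0.278)² = 0.6770 kg·m².
Block: mg − T = ma. Pulley: TR = Iα. No-slip: a = αR, so T = (I/R²)a = 8.760·a.
Then mg = (m + 8.760)a, so a = (5.05)(9.8)/(5.05 + 8.760) = 3.584 m/s².
T = 8.760·a = 31.39 N.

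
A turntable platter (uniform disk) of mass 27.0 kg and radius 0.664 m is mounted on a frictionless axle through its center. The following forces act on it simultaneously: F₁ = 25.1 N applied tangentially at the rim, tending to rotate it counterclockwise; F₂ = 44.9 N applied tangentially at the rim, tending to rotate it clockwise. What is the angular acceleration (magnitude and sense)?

α ≈ 2.21 rad/s², clockwise

I = ½MR² = (1/2)(27.0)(0.664)² = 5.952 kg·m².
Taking counterclockwise as positive: τ₁ = +(25.1)(0.664) = +16.67 N·m; τ₂ = −(44.9)(0.664) = −29.81 N·m.
Net torque τ = -13.15 N·m.
α = τ/I = -13.15/5.952 = -2.209 rad/s².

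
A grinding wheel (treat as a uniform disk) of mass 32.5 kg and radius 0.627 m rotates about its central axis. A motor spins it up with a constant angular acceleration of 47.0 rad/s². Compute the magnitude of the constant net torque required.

I = ½MR² = (1/2)(32.5)(0.627)² = 6.388 kg·m².
τ = Iα = (6.388)(47.00) = 300.3 N·m.

τ ≈ 300 N·m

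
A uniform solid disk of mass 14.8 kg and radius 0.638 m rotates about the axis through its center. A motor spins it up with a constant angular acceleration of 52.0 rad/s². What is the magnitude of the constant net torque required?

I = ½MR² = (1/2)(14.8)(0.638)² = 3.012 kg·m².
τ = Iα = (3.012)(52.00) = 156.6 N·m.

τ ≈ 157 N·m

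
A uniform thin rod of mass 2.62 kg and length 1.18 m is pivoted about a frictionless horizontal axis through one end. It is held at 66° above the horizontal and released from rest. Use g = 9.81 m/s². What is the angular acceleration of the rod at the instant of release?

α ≈ 5.07 rad/s²

About the pivot, I = (1/3)ML² = (1/3)(2.62)(1.18)² = 1.216 kg·m².
The weight acts at the center, a distance L/2 = 0.5900 m from the pivot; τ = Mg(L/2) cos 66° = 6.168 N·m.
α = τ/I = 6.168/1.216 = 5.072 rad/s².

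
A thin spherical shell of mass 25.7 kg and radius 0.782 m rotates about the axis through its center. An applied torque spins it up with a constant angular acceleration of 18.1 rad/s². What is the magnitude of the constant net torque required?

τ ≈ 190 N·m

I = (2/3)MR² = (2/3)(25.7)(0.782)² = 10.48 kg·m².
τ = Iα = (10.48)(18.10) = 189.6 N·m.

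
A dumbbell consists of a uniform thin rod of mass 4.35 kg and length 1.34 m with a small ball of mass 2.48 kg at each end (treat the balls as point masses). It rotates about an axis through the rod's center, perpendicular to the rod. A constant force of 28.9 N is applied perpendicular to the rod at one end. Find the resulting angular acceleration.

α ≈ 6.73 rad/s²

I_rod = (1/12)ML² = (1/12)(4.35)(1.34)² = 0.6509 kg·m².
I_balls = 2·m·(L/2)² = 2(2.48)(0.6700)² = 2.227 kg·m².
Total I = 2.877 kg·m².
τ = F·(L/2) = (28.9)(0.670) = 19.36 N·m.
α = τ/I = 19.36/2.877 = 6.729 rad/s².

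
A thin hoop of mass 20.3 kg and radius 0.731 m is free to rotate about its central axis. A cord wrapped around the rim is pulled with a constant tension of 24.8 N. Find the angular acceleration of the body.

I = MR² = (20.3)(0.731)² = 10.85 kg·m².
τ = F R = (24.8)(0.731) = 18.13 N·m.
From τ = Iα: α = 18.13/10.85 = 1.671 rad/s².

α ≈ 1.67 rad/s²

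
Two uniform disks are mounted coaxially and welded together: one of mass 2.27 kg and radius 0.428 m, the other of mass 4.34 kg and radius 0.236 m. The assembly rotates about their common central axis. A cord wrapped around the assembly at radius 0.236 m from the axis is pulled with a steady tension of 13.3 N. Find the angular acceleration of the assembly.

I = ½M₁R₁² + ½M₂R₂² = ½(2.27)(0.428)² + ½(4.34)(0.236)² = 0.3288 kg·m².
τ = F r = (13.3)(0.236) = 3.139 N·m.
α = τ/I = 3.139/0.3288 = 9.547 rad/s².

α ≈ 9.55 rad/s²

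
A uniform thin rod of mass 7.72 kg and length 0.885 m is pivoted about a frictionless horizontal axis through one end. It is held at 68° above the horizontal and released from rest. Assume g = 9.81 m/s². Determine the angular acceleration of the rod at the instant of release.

About the pivot, I = (1/3)ML² = (1/3)(7.72)(0.885)² = 2.015 kg·m².
The weight acts at the center, a distance L/2 = 0.4425 m from the pivot; τ = Mg(L/2) cos 68° = 12.55 N·m.
α = τ/I = 12.55/2.015 = 6.229 rad/s².
(Equivalently α = (3g/(2L)) cos 68° = 6.229 rad/s².)

α ≈ 6.23 rad/s²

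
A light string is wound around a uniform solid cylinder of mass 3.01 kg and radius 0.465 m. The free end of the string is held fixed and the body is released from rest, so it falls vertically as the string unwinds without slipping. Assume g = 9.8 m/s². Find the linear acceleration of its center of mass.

Translation: Mg − T = Ma. Rotation about the center: TR = Iα with I = ½MR².
With a = αR: T = (I/R²)a = (1/2)M a, so Mg = (1 + 0.5000)Ma.
a = g/(1 + 0.5000) = 9.8/1.500 = 6.533 m/s².

a ≈ 6.53 m/s²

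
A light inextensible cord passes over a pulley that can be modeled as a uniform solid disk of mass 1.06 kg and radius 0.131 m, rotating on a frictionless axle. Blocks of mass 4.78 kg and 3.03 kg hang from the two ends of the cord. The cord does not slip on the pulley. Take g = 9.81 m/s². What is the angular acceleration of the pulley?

I = ½MR² = (1/2)(1.06)(0.131)² = 0.009095 kg·m².
Heavier block: m₁g − T₁ = m₁a. Lighter block: T₂ − m₂g = m₂a.
Pulley: (T₁ − T₂)R = Iα = I(a/R), so T₁ − T₂ = (I/R²)a = (1/2)M_p a = 0.5300·a.
Adding the three: (m₁ − m₂)g = (m₁ + m₂ + 0.5300)a, so a = (4.78 − 3.03)(9.81)/(4.78 + 3.03 + 0.5300) = 2.058 m/s².
α = a/R = 2.058/0.131 = 15.71 rad/s².

α ≈ 15.7 rad/s²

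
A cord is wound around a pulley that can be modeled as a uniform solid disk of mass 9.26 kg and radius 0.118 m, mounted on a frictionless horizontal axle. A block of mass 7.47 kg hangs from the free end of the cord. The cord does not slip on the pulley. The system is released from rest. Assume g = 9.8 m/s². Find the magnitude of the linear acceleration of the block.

I = ½MR² = (1/2)(9.26)(0.118)² = 0.06447 kg·m².
Block: mg − T = ma. Pulley: TR = Iα. No-slip: a = αR, so T = (I/R²)a = 4.630·a.
Then mg = (m + 4.630)a, so a = (7.47)(9.8)/(7.47 + 4.630) = 6.050 m/s².

a ≈ 6.05 m/s²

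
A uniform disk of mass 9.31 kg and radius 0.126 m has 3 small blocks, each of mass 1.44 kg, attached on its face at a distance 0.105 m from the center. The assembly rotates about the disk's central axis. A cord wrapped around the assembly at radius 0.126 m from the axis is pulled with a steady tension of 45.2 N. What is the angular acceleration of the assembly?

α ≈ 46.9 rad/s²

I_disk = ½MR² = ½(9.31)(0.126)² = 0.07390 kg·m².
I_blocks = 3·m·r² = 3(1.44)(0.105)² = 0.04763 kg·m².
Total I = 0.1215 kg·m².
τ = F r = (45.2)(0.126) = 5.695 N·m.
α = τ/I = 5.695/0.1215 = 46.86 rad/s².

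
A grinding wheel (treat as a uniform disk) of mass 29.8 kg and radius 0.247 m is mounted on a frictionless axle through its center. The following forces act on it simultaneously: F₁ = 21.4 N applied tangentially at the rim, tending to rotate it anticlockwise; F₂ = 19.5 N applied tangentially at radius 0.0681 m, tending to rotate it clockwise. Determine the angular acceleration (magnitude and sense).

I = ½MR² = (1/2)(29.8)(0.247)² = 0.9090 kg·m².
Taking anticlockwise as positive: τ₁ = +(21.4)(0.247) = +5.286 N·m; τ₂ = −(19.5)(0.0681) = −1.328 N·m.
Net torque τ = 3.958 N·m.
α = τ/I = 3.958/0.9090 = 4.354 rad/s².

α ≈ 4.35 rad/s², anticlockwise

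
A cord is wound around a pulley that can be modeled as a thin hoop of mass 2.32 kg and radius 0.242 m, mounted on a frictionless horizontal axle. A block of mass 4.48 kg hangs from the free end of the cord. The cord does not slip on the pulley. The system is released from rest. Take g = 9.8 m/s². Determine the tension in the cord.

I = MR² = (2.32)(0.242)² = 0.1359 kg·m².
Block: mg − T = ma. Pulley: TR = Iα. No-slip: a = αR, so T = (I/R²)a = 2.320·a.
Then mg = (m + 2.320)a, so a = (4.48)(9.8)/(4.48 + 2.320) = 6.456 m/s².
T = 2.320·a = 14.98 N.

T ≈ 15.0 N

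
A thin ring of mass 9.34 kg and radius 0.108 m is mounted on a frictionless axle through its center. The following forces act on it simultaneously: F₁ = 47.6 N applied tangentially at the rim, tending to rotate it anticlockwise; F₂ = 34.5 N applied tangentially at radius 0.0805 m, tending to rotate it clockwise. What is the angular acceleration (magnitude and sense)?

I = MR² = (9.34)(0.108)² = 0.1089 kg·m².
Taking anticlockwise as positive: τ₁ = +(47.6)(0.108) = +5.141 N·m; τ₂ = −(34.5)(0.0805) = −2.777 N·m.
Net torque τ = 2.364 N·m.
α = τ/I = 2.364/0.1089 = 21.70 rad/s².

α ≈ 21.7 rad/s², anticlockwise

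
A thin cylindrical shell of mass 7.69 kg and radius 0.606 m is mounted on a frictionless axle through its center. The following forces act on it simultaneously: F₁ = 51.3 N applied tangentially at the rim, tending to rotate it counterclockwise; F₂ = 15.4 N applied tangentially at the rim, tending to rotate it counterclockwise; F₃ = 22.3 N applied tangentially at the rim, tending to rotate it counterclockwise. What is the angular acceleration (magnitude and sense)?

I = MR² = (7.69)(0.606)² = 2.824 kg·m².
Taking counterclockwise as positive: τ₁ = +(51.3)(0.606) = +31.09 N·m; τ₂ = +(15.4)(0.606) = +9.332 N·m; τ₃ = +(22.3)(0.606) = +13.51 N·m.
Net torque τ = 53.93 N·m.
α = τ/I = 53.93/2.824 = 19.10 rad/s².

α ≈ 19.1 rad/s², counterclockwise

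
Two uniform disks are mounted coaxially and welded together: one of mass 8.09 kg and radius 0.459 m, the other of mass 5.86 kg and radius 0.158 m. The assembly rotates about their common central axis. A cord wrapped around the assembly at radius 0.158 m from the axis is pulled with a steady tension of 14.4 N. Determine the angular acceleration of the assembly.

α ≈ 2.46 rad/s²

I = ½M₁R₁² + ½M₂R₂² = ½(8.09)(0.459)² + ½(5.86)(0.158)² = 0.9253 kg·m².
τ = F r = (14.4)(0.158) = 2.275 N·m.
α = τ/I = 2.275/0.9253 = 2.459 rad/s².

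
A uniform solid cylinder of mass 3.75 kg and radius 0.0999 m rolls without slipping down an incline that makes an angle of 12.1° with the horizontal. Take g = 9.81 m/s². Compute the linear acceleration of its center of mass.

Translation along the incline: Mg sinθ − f = Ma.
Rotation about the center: fR = Iα with I = ½MR². No-slip gives a = αR, so f = (I/R²)a = (1/2)M a.
Substituting: Mg sinθ = (1 + 0.5000)Ma, so a = g sinθ/(1 + 0.5000) = (9.81) sin 12.1° / 1.500 = 1.371 m/s².

a ≈ 1.37 m/s²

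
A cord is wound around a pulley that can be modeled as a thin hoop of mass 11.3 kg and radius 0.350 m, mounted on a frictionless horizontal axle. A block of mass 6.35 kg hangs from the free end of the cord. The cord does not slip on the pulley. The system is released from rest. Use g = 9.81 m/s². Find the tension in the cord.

I = MR² = (11.3)(0.350)² = 1.384 kg·m².
Block: mg − T = ma. Pulley: TR = Iα. No-slip: a = αR, so T = (I/R²)a = 11.30·a.
Then mg = (m + 11.30)a, so a = (6.35)(9.81)/(6.35 + 11.30) = 3.529 m/s².
T = 11.30·a = 39.88 N.

T ≈ 39.9 N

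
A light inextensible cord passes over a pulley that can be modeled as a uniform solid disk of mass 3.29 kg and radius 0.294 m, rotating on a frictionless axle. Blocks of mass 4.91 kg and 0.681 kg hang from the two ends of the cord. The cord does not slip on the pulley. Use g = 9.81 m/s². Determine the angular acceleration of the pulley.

I = ½MR² = (1/2)(3.29)(0.294)² = 0.1422 kg·m².
Heavier block: m₁g − T₁ = m₁a. Lighter block: T₂ − m₂g = m₂a.
Pulley: (T₁ − T₂)R = Iα = I(a/R), so T₁ − T₂ = (I/R²)a = (1/2)M_p a = 1.645·a.
Adding the three: (m₁ − m₂)g = (m₁ + m₂ + 1.645)a, so a = (4.91 − 0.681)(9.81)/(4.91 + 0.681 + 1.645) = 5.733 m/s².
α = a/R = 5.733/0.294 = 19.50 rad/s².

α ≈ 19.5 rad/s²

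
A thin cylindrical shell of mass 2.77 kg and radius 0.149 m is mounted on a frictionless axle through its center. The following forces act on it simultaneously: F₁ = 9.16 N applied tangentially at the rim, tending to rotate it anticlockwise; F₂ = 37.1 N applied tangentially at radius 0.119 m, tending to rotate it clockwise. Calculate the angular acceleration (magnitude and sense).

I = MR² = (2.77)(0.149)² = 0.06150 kg·m².
Taking anticlockwise as positive: τ₁ = +(9.16)(0.149) = +1.365 N·m; τ₂ = −(37.1)(0.119) = −4.415 N·m.
Net torque τ = -3.050 N·m.
α = τ/I = -3.050/0.06150 = -49.60 rad/s².

α ≈ 49.6 rad/s², clockwise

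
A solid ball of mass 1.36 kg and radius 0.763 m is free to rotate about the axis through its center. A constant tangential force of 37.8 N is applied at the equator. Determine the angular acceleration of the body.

I = (2/5)MR² = (2/5)(1.36)(0.763)² = 0.3167 kg·m².
τ = F R = (37.8)(0.763) = 28.84 N·m.
Newton's second law for rotation, τ = Iα, gives α = τ/I = 28.84/0.3167 = 91.07 rad/s².

α ≈ 91.1 rad/s²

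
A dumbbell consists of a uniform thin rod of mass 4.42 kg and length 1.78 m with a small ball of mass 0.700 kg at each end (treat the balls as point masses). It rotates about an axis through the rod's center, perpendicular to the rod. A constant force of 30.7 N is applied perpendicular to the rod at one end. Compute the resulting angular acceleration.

α ≈ 12.0 rad/s²

I_rod = (1/12)ML² = (1/12)(4.42)(1.78)² = 1.167 kg·m².
I_balls = 2·m·(L/2)² = 2(0.700)(0.8900)² = 1.109 kg·m².
Total I = 2.276 kg·m².
τ = F·(L/2) = (30.7)(0.890) = 27.32 N·m.
α = τ/I = 27.32/2.276 = 12.01 rad/s².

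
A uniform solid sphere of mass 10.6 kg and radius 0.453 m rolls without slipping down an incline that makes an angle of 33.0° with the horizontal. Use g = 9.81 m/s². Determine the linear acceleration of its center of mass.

a ≈ 3.82 m/s²

Translation along the incline: Mg sinθ − f = Ma.
Rotation about the center: fR = Iα with I = (2/5)MR². No-slip gives a = αR, so f = (I/R²)a = (2/5)M a.
Substituting: Mg sinθ = (1 + 0.4000)Ma, so a = g sinθ/(1 + 0.4000) = (9.81) sin 33.0° / 1.400 = 3.816 m/s².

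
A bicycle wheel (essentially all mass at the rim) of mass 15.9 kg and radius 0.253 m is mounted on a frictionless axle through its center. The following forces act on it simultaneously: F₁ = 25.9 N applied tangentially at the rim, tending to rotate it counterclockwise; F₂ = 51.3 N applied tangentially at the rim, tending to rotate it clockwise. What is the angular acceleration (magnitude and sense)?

I = MR² = (15.9)(0.253)² = 1.018 kg·m².
Taking counterclockwise as positive: τ₁ = +(25.9)(0.253) = +6.553 N·m; τ₂ = −(51.3)(0.253) = −12.98 N·m.
Net torque τ = -6.426 N·m.
α = τ/I = -6.426/1.018 = -6.314 rad/s².

α ≈ 6.31 rad/s², clockwise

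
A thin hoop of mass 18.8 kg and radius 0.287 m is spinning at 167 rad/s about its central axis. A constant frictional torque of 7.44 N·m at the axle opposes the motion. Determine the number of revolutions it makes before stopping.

≈ 462 revolutions

I = MR² = (18.8)(0.287)² = 1.549 kg·m².
The net torque has magnitude 7.44 N·m, opposing ω.
|α| = τ/I = 7.440/1.549 = 4.805 rad/s² (deceleration).
ω² = ω₀² − 2|α|θ with ω = 0 ⇒ θ = ω₀²/(2|α|) = 2902 rad = 461.9 rev.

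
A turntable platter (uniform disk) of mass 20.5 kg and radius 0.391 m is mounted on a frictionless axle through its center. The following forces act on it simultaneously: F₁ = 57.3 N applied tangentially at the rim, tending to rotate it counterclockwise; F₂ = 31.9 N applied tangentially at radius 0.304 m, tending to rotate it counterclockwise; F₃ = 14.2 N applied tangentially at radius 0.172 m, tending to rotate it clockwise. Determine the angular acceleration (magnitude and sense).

α ≈ 18.9 rad/s², counterclockwise

I = ½MR² = (1/2)(20.5)(0.391)² = 1.567 kg·m².
Taking counterclockwise as positive: τ₁ = +(57.3)(0.391) = +22.40 N·m; τ₂ = +(31.9)(0.304) = +9.698 N·m; τ₃ = −(14.2)(0.172) = −2.442 N·m.
Net torque τ = 29.66 N·m.
α = τ/I = 29.66/1.567 = 18.93 rad/s².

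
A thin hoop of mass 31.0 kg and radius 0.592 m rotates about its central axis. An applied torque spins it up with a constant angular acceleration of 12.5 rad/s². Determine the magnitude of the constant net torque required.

I = MR² = (31.0)(0.592)² = 10.86 kg·m².
τ = Iα = (10.86)(12.50) = 135.8 N·m.

τ ≈ 136 N·m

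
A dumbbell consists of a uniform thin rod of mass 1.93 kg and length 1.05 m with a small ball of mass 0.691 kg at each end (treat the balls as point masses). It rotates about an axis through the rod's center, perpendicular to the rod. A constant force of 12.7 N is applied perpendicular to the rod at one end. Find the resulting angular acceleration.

α ≈ 11.9 rad/s²

I_rod = (1/12)ML² = (1/12)(1.93)(1.05)² = 0.1773 kg·m².
I_balls = 2·m·(L/2)² = 2(0.691)(0.5250)² = 0.3809 kg·m².
Total I = 0.5582 kg·m².
τ = F·(L/2) = (12.7)(0.525) = 6.667 N·m.
α = τ/I = 6.667/0.5582 = 11.94 rad/s².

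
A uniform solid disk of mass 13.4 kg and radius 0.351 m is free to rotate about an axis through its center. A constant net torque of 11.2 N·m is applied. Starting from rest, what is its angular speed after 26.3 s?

ω ≈ 357 rad/s

I = ½MR² = (1/2)(13.4)(0.351)² = 0.8254 kg·m².
α = τ/I = 11.2/0.8254 = 13.57 rad/s².
ω = ω₀ + αt = 0 + (13.57)(26.3) = 356.8 rad/s.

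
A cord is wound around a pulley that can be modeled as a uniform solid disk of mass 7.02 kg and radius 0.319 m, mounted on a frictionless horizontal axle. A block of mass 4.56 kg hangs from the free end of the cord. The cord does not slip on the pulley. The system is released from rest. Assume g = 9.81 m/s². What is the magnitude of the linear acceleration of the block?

a ≈ 5.54 m/s²

I = ½MR² = (1/2)(7.02)(0.319)² = 0.3572 kg·m².
Block: mg − T = ma. Pulley: TR = Iα. No-slip: a = αR, so T = (I/R²)a = 3.510·a.
Then mg = (m + 3.510)a, so a = (4.56)(9.81)/(4.56 + 3.510) = 5.543 m/s².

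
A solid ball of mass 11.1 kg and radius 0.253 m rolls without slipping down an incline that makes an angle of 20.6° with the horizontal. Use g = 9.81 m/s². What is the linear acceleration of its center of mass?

a ≈ 2.47 m/s²

Translation along the incline: Mg sinθ − f = Ma.
Rotation about the center: fR = Iα with I = (2/5)MR². No-slip gives a = αR, so f = (I/R²)a = (2/5)M a.
Substituting: Mg sinθ = (1 + 0.4000)Ma, so a = g sinθ/(1 + 0.4000) = (9.81) sin 20.6° / 1.400 = 2.465 m/s².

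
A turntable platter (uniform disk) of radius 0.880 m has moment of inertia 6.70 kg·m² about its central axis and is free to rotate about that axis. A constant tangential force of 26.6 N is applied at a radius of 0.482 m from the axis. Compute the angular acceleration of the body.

τ = F·r = (26.6)(0.482) = 12.82 N·m.
Newton's second law for rotation, τ = Iα, gives α = τ/I = 12.82/6.700 = 1.914 rad/s².

α ≈ 1.91 rad/s²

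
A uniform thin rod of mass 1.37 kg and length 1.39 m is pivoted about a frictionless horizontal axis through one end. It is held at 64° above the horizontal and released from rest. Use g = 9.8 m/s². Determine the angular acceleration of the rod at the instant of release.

About the pivot, I = (1/3)ML² = (1/3)(1.37)(1.39)² = 0.8823 kg·m².
The weight acts at the center, a distance L/2 = 0.6950 m from the pivot; τ = Mg(L/2) cos 64° = 4.090 N·m.
α = τ/I = 4.090/0.8823 = 4.636 rad/s².

α ≈ 4.64 rad/s²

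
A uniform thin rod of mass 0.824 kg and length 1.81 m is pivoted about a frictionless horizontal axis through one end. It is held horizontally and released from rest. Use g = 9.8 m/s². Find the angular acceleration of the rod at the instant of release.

α ≈ 8.12 rad/s²

About the pivot, I = (1/3)ML² = (1/3)(0.824)(1.81)² = 0.8998 kg·m².
The weight acts at the center, a distance L/2 = 0.9050 m from the pivot; τ = Mg(L/2) = 7.308 N·m.
α = τ/I = 7.308/0.8998 = 8.122 rad/s².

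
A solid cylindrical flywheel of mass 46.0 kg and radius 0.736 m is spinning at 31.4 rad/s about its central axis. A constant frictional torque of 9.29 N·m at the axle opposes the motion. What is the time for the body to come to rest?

I = ½MR² = (1/2)(46.0)(0.736)² = 12.46 kg·m².
The net torque has magnitude 9.29 N·m, opposing ω.
|α| = τ/I = 9.290/12.46 = 0.7456 rad/s² (deceleration).
0 = ω₀ − |α|t ⇒ t = ω₀/|α| = 31.4/0.7456 = 42.11 s.

t ≈ 42.1 s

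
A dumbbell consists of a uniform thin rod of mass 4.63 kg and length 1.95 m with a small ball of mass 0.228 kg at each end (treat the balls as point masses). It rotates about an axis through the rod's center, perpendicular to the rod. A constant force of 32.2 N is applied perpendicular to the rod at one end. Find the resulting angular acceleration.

I_rod = (1/12)ML² = (1/12)(4.63)(1.95)² = 1.467 kg·m².
I_balls = 2·m·(L/2)² = 2(0.228)(0.9750)² = 0.4335 kg·m².
Total I = 1.901 kg·m².
τ = F·(L/2) = (32.2)(0.975) = 31.40 N·m.
α = τ/I = 31.40/1.901 = 16.52 rad/s².

α ≈ 16.5 rad/s²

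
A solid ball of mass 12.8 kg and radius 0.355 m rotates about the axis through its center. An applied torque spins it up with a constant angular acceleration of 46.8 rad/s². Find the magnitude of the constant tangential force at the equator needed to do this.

F ≈ 85.1 N

I = (2/5)MR² = (2/5)(12.8)(0.355)² = 0.6452 kg·m².
The required torque is τ = Iα = (0.6452)(46.80) = 30.20 N·m.
A tangential force at the equator gives τ = FR, so F = τ/R = 30.20/0.355 = 85.06 N.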